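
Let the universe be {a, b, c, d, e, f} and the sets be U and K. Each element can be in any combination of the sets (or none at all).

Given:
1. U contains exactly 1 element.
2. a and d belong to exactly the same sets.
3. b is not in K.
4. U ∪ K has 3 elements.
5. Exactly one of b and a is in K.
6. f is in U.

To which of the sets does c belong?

c: none

From (3): b ∉ K.
From (6): f ∈ U.
(1): U already has 1, so the rest are out.
(5) (exactly one): a ∈ K.
(2): d matches a: d ∈ K.
Suppose c ∈ K: no assignment then satisfies all the clues, so c ∉ K.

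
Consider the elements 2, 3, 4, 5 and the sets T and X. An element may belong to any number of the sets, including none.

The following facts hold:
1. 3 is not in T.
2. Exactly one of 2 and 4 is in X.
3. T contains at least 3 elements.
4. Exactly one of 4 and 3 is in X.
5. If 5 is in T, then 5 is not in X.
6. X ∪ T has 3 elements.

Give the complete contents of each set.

T = {2, 4, 5}; X = {4}

From (1): 3 ∉ T.
(3): only 3 candidates remain for T, so all are in.
(5): 5 ∉ X.
Suppose 2 ∈ X: no assignment then satisfies all the clues, so 2 ∉ X.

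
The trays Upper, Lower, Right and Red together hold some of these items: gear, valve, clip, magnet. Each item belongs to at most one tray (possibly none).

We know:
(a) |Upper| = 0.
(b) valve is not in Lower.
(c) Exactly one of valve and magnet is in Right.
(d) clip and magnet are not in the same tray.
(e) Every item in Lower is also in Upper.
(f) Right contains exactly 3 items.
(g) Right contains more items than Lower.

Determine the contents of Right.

Right = {clip, gear, valve}

From (b): valve ∉ Lower.
(a): Upper already has 0, so the rest are out.
(e) contrapositive: gear ∉ Lower.
(e) contrapositive: clip ∉ Lower.
(e) contrapositive: magnet ∉ Lower.
Suppose gear ∉ Right: no assignment then satisfies all the clues, so gear ∈ Right.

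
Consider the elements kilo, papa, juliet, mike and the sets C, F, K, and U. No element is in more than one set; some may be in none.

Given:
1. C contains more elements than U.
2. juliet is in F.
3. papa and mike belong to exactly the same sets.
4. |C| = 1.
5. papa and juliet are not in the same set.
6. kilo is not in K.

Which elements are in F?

From (2): juliet ∈ F.
From (6): kilo ∉ K.
(5): papa ∉ F.
(3): mike matches papa: mike ∉ F.
Suppose kilo ∈ F: no assignment then satisfies all the clues, so kilo ∉ F.

F = {juliet}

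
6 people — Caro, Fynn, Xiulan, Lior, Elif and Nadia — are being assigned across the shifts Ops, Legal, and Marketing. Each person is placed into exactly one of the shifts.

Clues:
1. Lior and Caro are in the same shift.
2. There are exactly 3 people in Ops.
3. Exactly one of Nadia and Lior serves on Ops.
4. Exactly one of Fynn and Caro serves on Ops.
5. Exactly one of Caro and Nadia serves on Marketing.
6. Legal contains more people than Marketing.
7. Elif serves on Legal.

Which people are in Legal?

From (7): Elif ∈ Legal.
Suppose Caro ∈ Legal: no assignment then satisfies all the clues, so Caro ∉ Legal.

Legal = {Elif, Fynn}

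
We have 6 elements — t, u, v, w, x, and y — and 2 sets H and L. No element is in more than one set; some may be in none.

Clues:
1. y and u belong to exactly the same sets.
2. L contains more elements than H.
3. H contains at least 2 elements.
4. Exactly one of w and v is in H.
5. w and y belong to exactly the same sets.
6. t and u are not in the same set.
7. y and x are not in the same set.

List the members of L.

L = {u, w, y}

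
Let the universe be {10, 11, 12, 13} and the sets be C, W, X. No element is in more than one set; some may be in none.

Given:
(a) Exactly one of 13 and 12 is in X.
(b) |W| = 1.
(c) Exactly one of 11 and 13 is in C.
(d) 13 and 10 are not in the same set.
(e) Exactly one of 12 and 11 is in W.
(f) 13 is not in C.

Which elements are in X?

X = {13}

From (f): 13 ∉ C.
(c) (exactly one): 11 ∈ C.
(e) (exactly one): 12 ∈ W.
(a) (exactly one): 13 ∈ X.
(b): W already has 1, so the rest are out.
(d): 10 ∉ X.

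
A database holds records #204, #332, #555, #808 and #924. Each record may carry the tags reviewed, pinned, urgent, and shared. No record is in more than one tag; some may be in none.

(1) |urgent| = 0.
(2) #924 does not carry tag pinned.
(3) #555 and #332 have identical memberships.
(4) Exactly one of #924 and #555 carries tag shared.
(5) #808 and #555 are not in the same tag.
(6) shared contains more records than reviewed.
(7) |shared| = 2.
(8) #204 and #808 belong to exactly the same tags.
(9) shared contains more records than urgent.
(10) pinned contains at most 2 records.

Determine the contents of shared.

shared = {#332, #555}

From (2): #924 ∉ pinned.
(1): urgent already has 0, so the rest are out.
Suppose #204 ∈ shared: no assignment then satisfies all the clues, so #204 ∉ shared.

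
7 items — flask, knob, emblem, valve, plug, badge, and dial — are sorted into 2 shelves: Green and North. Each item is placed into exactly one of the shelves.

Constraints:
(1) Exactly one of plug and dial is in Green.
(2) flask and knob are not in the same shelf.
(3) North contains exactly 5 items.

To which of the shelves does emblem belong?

emblem: North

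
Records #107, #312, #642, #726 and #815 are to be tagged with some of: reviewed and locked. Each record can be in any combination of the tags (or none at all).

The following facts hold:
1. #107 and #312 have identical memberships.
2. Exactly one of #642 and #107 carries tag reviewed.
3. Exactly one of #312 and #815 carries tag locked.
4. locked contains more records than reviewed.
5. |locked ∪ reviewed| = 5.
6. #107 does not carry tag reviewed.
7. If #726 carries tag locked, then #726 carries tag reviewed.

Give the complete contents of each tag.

reviewed = {#642, #726, #815}; locked = {#107, #312, #642, #726}

From (6): #107 ∉ reviewed.
(1): #312 matches #107: #312 ∉ reviewed.
(2) (exactly one): #642 ∈ reviewed.
Suppose #107 ∉ locked: no assignment then satisfies all the clues, so #107 ∈ locked.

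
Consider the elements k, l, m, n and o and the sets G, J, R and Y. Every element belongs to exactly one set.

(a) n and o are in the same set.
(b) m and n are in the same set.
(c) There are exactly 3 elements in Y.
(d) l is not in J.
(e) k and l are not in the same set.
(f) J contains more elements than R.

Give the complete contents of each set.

G = {l}; J = {k}; R = {}; Y = {m, n, o}

From (d): l ∉ J.
Suppose k ∈ G: no assignment then satisfies all the clues, so k ∉ G.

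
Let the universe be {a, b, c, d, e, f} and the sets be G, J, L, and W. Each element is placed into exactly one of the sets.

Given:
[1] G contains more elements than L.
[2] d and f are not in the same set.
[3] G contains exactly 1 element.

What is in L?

L = {}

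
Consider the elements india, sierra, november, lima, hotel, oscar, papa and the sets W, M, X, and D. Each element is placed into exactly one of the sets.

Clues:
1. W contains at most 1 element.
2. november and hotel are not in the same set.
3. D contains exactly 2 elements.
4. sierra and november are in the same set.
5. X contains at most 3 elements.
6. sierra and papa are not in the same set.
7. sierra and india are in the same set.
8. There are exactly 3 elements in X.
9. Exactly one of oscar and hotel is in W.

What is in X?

X = {india, november, sierra}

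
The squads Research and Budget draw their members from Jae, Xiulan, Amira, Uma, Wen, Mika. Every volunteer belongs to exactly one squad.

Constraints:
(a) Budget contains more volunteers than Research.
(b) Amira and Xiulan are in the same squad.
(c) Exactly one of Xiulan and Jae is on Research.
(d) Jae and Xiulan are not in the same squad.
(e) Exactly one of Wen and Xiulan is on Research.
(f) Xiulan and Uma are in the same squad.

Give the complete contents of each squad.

Research = {Jae, Wen}; Budget = {Amira, Mika, Uma, Xiulan}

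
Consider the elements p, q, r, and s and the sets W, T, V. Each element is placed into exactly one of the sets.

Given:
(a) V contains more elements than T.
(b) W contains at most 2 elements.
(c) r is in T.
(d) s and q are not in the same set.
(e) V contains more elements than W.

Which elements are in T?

T = {r}

From (c): r ∈ T.
Suppose p ∈ T: no assignment then satisfies all the clues, so p ∉ T.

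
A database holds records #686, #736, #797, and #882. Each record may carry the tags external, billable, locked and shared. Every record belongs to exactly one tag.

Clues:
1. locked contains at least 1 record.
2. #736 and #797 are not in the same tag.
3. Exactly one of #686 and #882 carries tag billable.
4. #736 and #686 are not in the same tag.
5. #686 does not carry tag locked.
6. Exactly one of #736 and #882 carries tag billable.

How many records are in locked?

1

From (5): #686 ∉ locked.
Suppose #686 ∈ billable: no assignment then satisfies all the clues, so #686 ∉ billable.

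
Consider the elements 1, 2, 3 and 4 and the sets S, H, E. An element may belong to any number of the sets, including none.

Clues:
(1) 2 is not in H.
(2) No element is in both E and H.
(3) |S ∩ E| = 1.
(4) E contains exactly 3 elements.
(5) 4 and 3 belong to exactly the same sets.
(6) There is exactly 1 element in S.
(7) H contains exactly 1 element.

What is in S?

S = {2}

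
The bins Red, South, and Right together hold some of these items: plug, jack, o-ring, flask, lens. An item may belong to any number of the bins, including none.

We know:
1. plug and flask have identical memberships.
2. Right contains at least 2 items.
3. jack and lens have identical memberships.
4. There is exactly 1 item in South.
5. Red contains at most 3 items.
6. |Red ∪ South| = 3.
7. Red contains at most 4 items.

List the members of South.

South = {o-ring}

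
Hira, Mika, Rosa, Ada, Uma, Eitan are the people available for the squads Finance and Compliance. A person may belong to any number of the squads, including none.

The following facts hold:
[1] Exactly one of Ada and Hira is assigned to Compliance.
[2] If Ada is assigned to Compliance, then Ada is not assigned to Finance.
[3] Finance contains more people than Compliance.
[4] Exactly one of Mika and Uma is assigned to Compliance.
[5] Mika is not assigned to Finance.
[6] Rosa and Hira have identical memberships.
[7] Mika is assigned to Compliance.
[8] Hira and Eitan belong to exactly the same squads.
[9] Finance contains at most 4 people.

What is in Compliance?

From (5): Mika ∉ Finance.
From (7): Mika ∈ Compliance.
(4) (exactly one): Uma ∉ Compliance.
Suppose Hira ∈ Compliance: no assignment then satisfies all the clues, so Hira ∉ Compliance.

Compliance = {Ada, Mika}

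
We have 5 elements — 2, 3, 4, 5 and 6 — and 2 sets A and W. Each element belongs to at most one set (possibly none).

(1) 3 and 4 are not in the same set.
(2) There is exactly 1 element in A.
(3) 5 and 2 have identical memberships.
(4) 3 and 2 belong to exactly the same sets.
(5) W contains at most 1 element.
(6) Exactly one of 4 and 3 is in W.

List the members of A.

A = {6}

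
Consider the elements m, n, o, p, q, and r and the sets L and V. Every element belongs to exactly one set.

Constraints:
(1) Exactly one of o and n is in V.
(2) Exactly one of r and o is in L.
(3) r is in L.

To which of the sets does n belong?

From (3): r ∈ L.
(2) (exactly one): o ∉ L.
Only one set left: o ∈ V.
(1) (exactly one): n ∉ V.
Only one set left: n ∈ L.

n: L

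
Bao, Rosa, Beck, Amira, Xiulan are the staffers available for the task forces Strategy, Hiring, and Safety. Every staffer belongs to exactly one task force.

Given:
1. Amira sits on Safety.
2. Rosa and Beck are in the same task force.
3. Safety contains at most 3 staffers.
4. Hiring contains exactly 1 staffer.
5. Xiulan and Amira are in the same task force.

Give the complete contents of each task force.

Strategy = {Beck, Rosa}; Hiring = {Bao}; Safety = {Amira, Xiulan}

From (1): Amira ∈ Safety.
(5): Xiulan matches Amira: Xiulan ∉ Strategy.
(5): Xiulan matches Amira: Xiulan ∉ Hiring.
(5): Xiulan matches Amira: Xiulan ∈ Safety.
Suppose Bao ∈ Strategy: no assignment then satisfies all the clues, so Bao ∉ Strategy.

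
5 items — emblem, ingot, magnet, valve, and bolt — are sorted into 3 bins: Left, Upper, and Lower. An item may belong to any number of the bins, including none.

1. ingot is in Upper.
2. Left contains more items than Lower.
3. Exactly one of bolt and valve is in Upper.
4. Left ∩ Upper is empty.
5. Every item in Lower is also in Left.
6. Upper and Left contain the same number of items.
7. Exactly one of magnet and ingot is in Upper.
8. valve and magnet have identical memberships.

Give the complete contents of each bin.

Left = {magnet, valve}; Upper = {bolt, ingot}; Lower = {}

From (1): ingot ∈ Upper.
(4) (disjoint): ingot ∉ Left.
(5) contrapositive: ingot ∉ Lower.
(7) (exactly one): magnet ∉ Upper.
(8): valve matches magnet: valve ∉ Upper.
(3) (exactly one): bolt ∈ Upper.
(4) (disjoint): bolt ∉ Left.
(5) contrapositive: bolt ∉ Lower.
Suppose emblem ∈ Left: no assignment then satisfies all the clues, so emblem ∉ Left.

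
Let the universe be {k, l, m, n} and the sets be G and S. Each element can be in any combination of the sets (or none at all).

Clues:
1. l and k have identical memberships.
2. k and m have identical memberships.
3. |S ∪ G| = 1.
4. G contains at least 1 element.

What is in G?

G = {n}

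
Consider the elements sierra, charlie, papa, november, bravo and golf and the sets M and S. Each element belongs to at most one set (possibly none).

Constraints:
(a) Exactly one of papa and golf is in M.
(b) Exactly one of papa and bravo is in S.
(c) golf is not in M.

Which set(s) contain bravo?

From (c): golf ∉ M.
(a) (exactly one): papa ∈ M.
(b) (exactly one): bravo ∈ S.

bravo: S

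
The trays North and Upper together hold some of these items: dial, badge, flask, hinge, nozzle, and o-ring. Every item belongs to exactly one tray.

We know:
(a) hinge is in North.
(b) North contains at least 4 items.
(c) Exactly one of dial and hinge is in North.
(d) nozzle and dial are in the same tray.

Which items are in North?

From (a): hinge ∈ North.
(c) (exactly one): dial ∉ North.
(d): nozzle matches dial: nozzle ∉ North.
Only one tray left: dial ∈ Upper.
Only one tray left: nozzle ∈ Upper.
(b): only 4 candidates remain for North, so all are in.

North = {badge, flask, hinge, o-ring}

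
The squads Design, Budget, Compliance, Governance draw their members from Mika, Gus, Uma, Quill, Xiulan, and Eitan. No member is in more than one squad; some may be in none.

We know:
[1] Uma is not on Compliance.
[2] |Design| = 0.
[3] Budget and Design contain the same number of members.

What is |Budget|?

0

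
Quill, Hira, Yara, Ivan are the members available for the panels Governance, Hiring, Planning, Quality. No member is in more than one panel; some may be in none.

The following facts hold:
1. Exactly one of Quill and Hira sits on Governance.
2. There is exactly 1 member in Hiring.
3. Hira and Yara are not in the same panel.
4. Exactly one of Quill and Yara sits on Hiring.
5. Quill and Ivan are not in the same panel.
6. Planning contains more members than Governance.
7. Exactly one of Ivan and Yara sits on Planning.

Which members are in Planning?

Planning = {Hira, Ivan}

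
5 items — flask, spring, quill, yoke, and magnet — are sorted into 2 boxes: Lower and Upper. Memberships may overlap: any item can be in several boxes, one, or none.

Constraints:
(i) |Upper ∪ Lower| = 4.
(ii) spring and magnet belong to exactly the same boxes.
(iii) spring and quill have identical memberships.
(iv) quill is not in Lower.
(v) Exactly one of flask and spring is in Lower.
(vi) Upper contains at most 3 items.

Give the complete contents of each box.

From (iv): quill ∉ Lower.
(iii): spring matches quill: spring ∉ Lower.
(v) (exactly one): flask ∈ Lower.
(ii): magnet matches spring: magnet ∉ Lower.
Suppose flask ∈ Upper: no assignment then satisfies all the clues, so flask ∉ Upper.

Lower = {flask}; Upper = {magnet, quill, spring}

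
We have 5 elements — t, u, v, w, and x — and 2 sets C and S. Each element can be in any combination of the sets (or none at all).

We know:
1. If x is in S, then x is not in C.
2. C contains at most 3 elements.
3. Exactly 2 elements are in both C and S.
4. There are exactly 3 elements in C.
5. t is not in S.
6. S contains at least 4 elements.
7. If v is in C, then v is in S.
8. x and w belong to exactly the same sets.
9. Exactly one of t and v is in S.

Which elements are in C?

From (5): t ∉ S.
(6): only 4 candidates remain for S, so all are in.
(1): x ∉ C.
(8): w matches x: w ∉ C.
(4): only 3 candidates remain for C, so all are in.

C = {t, u, v}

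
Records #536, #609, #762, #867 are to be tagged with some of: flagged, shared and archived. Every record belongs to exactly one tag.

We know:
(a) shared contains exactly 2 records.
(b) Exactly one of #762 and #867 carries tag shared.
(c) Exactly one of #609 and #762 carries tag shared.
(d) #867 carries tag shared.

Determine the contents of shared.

From (d): #867 ∈ shared.
(b) (exactly one): #762 ∉ shared.
(c) (exactly one): #609 ∈ shared.
(a): shared already has 2, so the rest are out.

shared = {#609, #867}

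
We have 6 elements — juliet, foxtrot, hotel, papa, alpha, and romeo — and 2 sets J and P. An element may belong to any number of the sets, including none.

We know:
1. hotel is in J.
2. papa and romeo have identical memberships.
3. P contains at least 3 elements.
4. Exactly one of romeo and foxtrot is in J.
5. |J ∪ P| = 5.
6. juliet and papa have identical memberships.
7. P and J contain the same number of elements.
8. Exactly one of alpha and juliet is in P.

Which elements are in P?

P = {foxtrot, juliet, papa, romeo}

From (1): hotel ∈ J.
Suppose juliet ∉ P: no assignment then satisfies all the clues, so juliet ∈ P.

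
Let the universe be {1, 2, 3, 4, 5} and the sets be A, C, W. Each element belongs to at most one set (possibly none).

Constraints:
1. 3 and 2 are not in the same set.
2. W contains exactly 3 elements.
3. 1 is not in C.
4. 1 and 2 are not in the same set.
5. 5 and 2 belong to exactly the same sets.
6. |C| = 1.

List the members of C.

C = {3}

From (3): 1 ∉ C.
Suppose 2 ∈ C: no assignment then satisfies all the clues, so 2 ∉ C.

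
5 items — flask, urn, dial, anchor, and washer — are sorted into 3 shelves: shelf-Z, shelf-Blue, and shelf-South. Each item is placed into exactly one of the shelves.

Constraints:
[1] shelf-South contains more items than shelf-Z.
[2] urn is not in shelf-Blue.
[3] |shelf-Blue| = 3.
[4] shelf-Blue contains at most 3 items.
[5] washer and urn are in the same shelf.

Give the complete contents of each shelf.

From (2): urn ∉ shelf-Blue.
(5): washer matches urn: washer ∉ shelf-Blue.
(3): only 3 candidates remain for shelf-Blue, so all are in.
Suppose urn ∈ shelf-Z: no assignment then satisfies all the clues, so urn ∉ shelf-Z.

shelf-Z = {}; shelf-Blue = {anchor, dial, flask}; shelf-South = {urn, washer}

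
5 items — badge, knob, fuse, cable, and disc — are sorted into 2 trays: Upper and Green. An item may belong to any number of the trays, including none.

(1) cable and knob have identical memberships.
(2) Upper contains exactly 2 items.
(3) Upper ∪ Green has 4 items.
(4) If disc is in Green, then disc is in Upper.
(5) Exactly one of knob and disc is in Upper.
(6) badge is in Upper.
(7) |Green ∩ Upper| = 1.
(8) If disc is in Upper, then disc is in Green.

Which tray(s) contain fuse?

fuse: none

From (6): badge ∈ Upper.
Suppose fuse ∈ Upper: no assignment then satisfies all the clues, so fuse ∉ Upper.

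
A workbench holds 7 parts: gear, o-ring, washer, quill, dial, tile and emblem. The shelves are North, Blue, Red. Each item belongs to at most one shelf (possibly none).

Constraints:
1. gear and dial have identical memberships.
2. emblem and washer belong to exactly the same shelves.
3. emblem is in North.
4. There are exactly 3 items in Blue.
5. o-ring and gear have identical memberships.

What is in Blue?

Blue = {dial, gear, o-ring}

From (3): emblem ∈ North.
(2): washer matches emblem: washer ∈ North.
Suppose gear ∉ Blue: no assignment then satisfies all the clues, so gear ∈ Blue.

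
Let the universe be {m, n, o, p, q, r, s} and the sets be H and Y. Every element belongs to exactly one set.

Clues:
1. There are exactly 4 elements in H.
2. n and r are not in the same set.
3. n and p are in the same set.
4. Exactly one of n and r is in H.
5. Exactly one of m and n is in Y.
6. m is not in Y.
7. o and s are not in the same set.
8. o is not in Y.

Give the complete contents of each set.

H = {m, o, q, r}; Y = {n, p, s}

From (6): m ∉ Y.
From (8): o ∉ Y.
(5) (exactly one): n ∈ Y.
Only one set left: m ∈ H.
Only one set left: o ∈ H.
(2): r ∉ Y.
(3): p matches n: p ∉ H.
(3): p matches n: p ∈ Y.
(4) (exactly one): r ∈ H.
(7): s ∉ H.
Only one set left: s ∈ Y.
(1): only 4 candidates remain for H, so all are in.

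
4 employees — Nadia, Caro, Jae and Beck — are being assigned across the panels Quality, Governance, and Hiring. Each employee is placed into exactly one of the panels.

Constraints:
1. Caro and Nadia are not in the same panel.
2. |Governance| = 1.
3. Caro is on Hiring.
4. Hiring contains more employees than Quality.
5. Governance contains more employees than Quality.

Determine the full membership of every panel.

Quality = {}; Governance = {Nadia}; Hiring = {Beck, Caro, Jae}

From (3): Caro ∈ Hiring.
(1): Nadia ∉ Hiring.
Suppose Nadia ∈ Quality: no assignment then satisfies all the clues, so Nadia ∉ Quality.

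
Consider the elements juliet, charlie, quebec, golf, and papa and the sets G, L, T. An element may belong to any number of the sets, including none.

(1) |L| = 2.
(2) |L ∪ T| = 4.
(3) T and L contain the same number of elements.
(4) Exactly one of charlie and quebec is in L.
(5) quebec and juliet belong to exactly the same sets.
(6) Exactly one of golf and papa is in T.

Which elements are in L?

L = {juliet, quebec}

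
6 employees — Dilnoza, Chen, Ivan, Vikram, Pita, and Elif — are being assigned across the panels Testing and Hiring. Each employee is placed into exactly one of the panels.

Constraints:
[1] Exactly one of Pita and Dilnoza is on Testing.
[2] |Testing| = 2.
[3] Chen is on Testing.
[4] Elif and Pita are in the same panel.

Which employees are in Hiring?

From (3): Chen ∈ Testing.
Suppose Dilnoza ∈ Hiring: no assignment then satisfies all the clues, so Dilnoza ∉ Hiring.

Hiring = {Elif, Ivan, Pita, Vikram}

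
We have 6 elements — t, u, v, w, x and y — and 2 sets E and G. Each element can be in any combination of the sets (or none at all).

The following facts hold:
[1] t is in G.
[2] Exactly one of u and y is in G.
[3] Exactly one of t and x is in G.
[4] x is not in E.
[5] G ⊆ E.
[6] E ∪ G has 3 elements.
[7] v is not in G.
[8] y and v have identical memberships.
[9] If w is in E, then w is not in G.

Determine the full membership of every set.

E = {t, u, w}; G = {t, u}

From (1): t ∈ G.
From (4): x ∉ E.
From (7): v ∉ G.
(3) (exactly one): x ∉ G.
(5) with t ∈ G: t ∈ E.
(8): y matches v: y ∉ G.
(2) (exactly one): u ∈ G.
(5) with u ∈ G: u ∈ E.
Suppose v ∈ E: no assignment then satisfies all the clues, so v ∉ E.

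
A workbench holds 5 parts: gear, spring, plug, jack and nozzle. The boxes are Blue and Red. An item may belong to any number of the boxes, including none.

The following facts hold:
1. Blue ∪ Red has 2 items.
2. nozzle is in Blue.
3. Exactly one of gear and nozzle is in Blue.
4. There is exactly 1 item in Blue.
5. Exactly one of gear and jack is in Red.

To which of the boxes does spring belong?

From (2): nozzle ∈ Blue.
(3) (exactly one): gear ∉ Blue.
(4): Blue already has 1, so the rest are out.
Suppose spring ∈ Red: no assignment then satisfies all the clues, so spring ∉ Red.

spring: none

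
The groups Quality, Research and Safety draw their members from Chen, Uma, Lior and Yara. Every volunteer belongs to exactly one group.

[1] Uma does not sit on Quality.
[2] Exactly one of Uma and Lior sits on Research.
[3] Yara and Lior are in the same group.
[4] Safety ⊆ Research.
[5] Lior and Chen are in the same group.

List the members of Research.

Research = {Uma}

From (1): Uma ∉ Quality.
Suppose Chen ∈ Research: no assignment then satisfies all the clues, so Chen ∉ Research.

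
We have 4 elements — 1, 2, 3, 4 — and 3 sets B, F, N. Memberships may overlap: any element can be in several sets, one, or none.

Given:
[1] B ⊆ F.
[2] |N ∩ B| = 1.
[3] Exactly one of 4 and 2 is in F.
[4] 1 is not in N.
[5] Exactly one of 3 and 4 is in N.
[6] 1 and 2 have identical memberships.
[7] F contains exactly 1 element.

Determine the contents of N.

N = {4}

From (4): 1 ∉ N.
(6): 2 matches 1: 2 ∉ N.
Suppose 3 ∈ N: no assignment then satisfies all the clues, so 3 ∉ N.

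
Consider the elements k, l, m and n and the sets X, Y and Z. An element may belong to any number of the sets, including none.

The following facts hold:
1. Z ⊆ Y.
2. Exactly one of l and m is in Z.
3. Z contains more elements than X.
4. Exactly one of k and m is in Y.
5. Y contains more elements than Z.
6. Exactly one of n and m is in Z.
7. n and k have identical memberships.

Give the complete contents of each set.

X = {}; Y = {l, m}; Z = {m}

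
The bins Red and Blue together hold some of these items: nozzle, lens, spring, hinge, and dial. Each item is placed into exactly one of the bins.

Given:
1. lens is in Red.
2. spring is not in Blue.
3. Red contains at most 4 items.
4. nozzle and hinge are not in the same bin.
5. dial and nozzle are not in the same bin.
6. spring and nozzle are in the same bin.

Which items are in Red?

From (1): lens ∈ Red.
From (2): spring ∉ Blue.
(6): nozzle matches spring: nozzle ∉ Blue.
Only one bin left: nozzle ∈ Red.
Only one bin left: spring ∈ Red.
(4): hinge ∉ Red.
(5): dial ∉ Red.
Only one bin left: hinge ∈ Blue.
Only one bin left: dial ∈ Blue.

Red = {lens, nozzle, spring}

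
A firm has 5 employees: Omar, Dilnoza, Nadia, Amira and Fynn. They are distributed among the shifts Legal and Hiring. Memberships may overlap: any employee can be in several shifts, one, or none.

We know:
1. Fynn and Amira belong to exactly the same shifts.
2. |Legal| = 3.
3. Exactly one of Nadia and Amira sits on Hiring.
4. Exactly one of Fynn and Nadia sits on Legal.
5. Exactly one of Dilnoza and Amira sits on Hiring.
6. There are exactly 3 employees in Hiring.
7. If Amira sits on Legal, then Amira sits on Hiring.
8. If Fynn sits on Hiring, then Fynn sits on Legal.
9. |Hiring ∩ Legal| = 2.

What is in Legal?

Legal = {Amira, Dilnoza, Fynn}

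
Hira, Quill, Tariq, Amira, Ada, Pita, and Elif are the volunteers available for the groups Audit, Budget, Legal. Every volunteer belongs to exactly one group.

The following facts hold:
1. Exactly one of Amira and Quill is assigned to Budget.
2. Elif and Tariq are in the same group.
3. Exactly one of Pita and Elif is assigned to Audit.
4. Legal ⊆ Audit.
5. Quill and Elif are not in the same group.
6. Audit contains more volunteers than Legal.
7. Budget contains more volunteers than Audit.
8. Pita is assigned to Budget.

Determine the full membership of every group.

Audit = {Amira, Elif, Tariq}; Budget = {Ada, Hira, Pita, Quill}; Legal = {}

From (8): Pita ∈ Budget.
(3) (exactly one): Elif ∈ Audit.
(5): Quill ∉ Audit.
(2): Tariq matches Elif: Tariq ∈ Audit.
(4) contrapositive: Quill ∉ Legal.
Only one group left: Quill ∈ Budget.
(1) (exactly one): Amira ∉ Budget.
Suppose Hira ∈ Audit: no assignment then satisfies all the clues, so Hira ∉ Audit.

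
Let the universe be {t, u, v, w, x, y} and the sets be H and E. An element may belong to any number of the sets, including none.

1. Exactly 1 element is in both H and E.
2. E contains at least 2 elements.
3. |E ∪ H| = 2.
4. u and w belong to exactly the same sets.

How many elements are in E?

2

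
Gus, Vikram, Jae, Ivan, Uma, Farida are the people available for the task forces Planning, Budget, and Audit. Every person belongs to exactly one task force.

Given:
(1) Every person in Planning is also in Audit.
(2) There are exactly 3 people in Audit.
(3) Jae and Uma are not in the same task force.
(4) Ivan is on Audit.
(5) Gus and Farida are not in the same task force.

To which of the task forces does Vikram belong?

Vikram: Budget

From (4): Ivan ∈ Audit.
Suppose Vikram ∈ Planning: no assignment then satisfies all the clues, so Vikram ∉ Planning.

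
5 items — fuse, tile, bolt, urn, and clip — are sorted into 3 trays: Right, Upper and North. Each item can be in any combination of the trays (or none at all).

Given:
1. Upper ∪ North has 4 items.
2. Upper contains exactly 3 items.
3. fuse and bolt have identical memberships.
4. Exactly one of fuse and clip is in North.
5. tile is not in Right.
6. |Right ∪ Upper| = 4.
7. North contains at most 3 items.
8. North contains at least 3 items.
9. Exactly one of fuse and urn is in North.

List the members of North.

North = {bolt, fuse, tile}

From (5): tile ∉ Right.
Suppose fuse ∉ North: no assignment then satisfies all the clues, so fuse ∈ North.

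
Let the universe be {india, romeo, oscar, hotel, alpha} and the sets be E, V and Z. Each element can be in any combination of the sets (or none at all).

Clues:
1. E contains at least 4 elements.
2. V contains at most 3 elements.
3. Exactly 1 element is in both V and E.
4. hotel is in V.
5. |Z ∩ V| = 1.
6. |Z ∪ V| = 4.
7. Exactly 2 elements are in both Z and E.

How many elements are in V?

2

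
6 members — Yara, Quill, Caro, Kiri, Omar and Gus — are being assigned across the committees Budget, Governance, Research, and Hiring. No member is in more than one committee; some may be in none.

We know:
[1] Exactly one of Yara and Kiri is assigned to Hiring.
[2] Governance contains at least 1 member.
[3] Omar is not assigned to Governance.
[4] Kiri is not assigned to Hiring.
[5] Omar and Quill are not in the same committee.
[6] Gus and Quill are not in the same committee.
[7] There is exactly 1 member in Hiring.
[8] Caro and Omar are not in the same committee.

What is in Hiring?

Hiring = {Yara}

From (3): Omar ∉ Governance.
From (4): Kiri ∉ Hiring.
(1) (exactly one): Yara ∈ Hiring.
(7): Hiring already has 1, so the rest are out.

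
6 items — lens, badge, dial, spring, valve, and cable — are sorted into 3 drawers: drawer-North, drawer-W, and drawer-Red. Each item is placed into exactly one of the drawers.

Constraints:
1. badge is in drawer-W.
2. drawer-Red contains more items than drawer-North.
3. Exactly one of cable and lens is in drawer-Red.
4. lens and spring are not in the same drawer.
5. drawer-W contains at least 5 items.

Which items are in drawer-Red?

drawer-Red = {lens}

From (1): badge ∈ drawer-W.
Suppose lens ∉ drawer-Red: no assignment then satisfies all the clues, so lens ∈ drawer-Red.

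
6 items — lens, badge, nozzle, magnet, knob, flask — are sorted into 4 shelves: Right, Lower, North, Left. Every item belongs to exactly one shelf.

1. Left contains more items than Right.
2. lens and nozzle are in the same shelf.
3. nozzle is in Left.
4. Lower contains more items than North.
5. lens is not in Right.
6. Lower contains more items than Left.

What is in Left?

Left = {lens, nozzle}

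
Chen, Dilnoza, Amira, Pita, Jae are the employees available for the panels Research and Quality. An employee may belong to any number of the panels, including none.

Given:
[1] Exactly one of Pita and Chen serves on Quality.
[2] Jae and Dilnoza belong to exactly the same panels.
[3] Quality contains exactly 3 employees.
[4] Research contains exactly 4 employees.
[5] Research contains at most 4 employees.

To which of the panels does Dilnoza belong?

Dilnoza: Quality, Research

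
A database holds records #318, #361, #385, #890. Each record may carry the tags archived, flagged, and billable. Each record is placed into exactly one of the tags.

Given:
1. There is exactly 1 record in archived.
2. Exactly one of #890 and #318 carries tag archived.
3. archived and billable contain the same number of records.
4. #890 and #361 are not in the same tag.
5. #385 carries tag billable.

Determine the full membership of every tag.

From (5): #385 ∈ billable.
Suppose #318 ∈ archived: no assignment then satisfies all the clues, so #318 ∉ archived.

archived = {#890}; flagged = {#318, #361}; billable = {#385}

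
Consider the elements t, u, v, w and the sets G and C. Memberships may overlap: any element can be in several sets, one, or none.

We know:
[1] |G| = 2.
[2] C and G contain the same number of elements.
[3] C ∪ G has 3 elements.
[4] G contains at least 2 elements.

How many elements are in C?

2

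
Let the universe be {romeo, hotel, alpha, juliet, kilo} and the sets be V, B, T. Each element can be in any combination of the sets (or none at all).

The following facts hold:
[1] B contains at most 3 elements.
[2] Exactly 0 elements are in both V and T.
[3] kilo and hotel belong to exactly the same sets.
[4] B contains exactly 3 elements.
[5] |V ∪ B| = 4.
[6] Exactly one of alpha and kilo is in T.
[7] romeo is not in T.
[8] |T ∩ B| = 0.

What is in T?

T = {alpha}

From (7): romeo ∉ T.
Suppose hotel ∈ T: no assignment then satisfies all the clues, so hotel ∉ T.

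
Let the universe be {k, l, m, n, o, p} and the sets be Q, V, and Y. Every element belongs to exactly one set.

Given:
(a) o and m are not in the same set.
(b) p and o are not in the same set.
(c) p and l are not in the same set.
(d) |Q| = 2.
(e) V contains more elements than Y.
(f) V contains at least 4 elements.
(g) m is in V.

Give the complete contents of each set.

Q = {l, o}; V = {k, m, n, p}; Y = {}

From (g): m ∈ V.
(a): o ∉ V.
Suppose k ∈ Q: no assignment then satisfies all the clues, so k ∉ Q.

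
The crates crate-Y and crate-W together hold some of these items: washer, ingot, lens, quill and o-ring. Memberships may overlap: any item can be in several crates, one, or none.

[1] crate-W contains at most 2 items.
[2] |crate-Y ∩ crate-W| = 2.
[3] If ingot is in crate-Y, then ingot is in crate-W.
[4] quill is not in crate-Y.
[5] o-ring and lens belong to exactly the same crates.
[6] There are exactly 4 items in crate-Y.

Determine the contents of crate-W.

crate-W = {ingot, washer}

From (4): quill ∉ crate-Y.
(6): only 4 candidates remain for crate-Y, so all are in.
(3): ingot ∈ crate-W.
Suppose washer ∉ crate-W: no assignment then satisfies all the clues, so washer ∈ crate-W.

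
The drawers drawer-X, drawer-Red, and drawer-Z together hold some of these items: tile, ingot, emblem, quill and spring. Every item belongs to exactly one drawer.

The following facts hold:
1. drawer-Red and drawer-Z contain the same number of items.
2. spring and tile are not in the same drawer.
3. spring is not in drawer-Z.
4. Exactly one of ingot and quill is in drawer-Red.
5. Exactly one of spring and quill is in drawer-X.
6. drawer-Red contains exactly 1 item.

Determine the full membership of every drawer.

drawer-X = {emblem, ingot, spring}; drawer-Red = {quill}; drawer-Z = {tile}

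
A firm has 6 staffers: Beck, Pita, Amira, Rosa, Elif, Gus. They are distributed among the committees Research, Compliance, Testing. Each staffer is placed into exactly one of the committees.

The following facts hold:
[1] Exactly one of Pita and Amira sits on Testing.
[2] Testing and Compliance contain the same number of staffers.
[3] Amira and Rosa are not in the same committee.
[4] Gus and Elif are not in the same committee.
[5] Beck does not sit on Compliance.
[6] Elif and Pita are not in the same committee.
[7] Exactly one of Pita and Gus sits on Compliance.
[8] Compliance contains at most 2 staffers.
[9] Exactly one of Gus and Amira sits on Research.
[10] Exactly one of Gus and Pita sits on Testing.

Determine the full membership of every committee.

Research = {Amira, Elif}; Compliance = {Gus, Rosa}; Testing = {Beck, Pita}

From (5): Beck ∉ Compliance.
Suppose Beck ∈ Research: no assignment then satisfies all the clues, so Beck ∉ Research.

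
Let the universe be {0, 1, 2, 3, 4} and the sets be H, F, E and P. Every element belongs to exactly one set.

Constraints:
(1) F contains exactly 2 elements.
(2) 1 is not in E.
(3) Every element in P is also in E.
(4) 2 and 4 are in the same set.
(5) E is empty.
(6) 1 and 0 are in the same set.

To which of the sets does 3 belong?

3: H

From (2): 1 ∉ E.
(3) contrapositive: 1 ∉ P.
(5): E already has 0, so the rest are out.
(6): 0 matches 1: 0 ∉ P.
(3) contrapositive: 2 ∉ P.
(3) contrapositive: 3 ∉ P.
(3) contrapositive: 4 ∉ P.
Suppose 3 ∉ H: no assignment then satisfies all the clues, so 3 ∈ H.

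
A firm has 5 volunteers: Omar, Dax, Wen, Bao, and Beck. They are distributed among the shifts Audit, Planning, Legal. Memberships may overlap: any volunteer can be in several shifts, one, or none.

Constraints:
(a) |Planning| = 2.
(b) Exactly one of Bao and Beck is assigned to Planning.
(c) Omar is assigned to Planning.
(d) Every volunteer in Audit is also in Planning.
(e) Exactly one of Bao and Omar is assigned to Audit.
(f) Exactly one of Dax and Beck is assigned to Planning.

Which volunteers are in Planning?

Planning = {Beck, Omar}

From (c): Omar ∈ Planning.
Suppose Dax ∈ Planning: no assignment then satisfies all the clues, so Dax ∉ Planning.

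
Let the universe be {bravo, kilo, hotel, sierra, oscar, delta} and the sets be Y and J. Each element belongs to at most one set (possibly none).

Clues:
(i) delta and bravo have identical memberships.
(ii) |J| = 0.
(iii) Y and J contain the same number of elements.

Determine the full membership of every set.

Y = {}; J = {}

(ii): J already has 0, so the rest are out.
Suppose bravo ∈ Y: no assignment then satisfies all the clues, so bravo ∉ Y.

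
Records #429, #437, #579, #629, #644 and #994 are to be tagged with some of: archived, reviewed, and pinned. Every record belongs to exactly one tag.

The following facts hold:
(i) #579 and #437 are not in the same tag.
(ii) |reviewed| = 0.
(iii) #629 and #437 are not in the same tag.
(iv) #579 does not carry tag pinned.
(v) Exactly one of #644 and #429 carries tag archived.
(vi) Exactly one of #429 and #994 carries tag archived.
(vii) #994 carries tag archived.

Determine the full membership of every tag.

archived = {#579, #629, #644, #994}; reviewed = {}; pinned = {#429, #437}

From (iv): #579 ∉ pinned.
From (vii): #994 ∈ archived.
(ii): reviewed already has 0, so the rest are out.
(vi) (exactly one): #429 ∉ archived.
Only one tag left: #429 ∈ pinned.
Only one tag left: #579 ∈ archived.
(i): #437 ∉ archived.
(v) (exactly one): #644 ∈ archived.
Only one tag left: #437 ∈ pinned.
(iii): #629 ∉ pinned.
Only one tag left: #629 ∈ archived.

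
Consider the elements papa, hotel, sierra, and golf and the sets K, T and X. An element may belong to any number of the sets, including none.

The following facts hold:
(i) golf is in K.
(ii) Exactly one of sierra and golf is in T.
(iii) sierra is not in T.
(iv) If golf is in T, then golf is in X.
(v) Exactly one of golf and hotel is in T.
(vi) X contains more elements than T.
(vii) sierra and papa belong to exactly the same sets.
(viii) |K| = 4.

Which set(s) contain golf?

From (i): golf ∈ K.
From (iii): sierra ∉ T.
(ii) (exactly one): golf ∈ T.
(iv): golf ∈ X.
(v) (exactly one): hotel ∉ T.
(vii): papa matches sierra: papa ∉ T.
(viii): only 4 candidates remain for K, so all are in.

golf: K, T, X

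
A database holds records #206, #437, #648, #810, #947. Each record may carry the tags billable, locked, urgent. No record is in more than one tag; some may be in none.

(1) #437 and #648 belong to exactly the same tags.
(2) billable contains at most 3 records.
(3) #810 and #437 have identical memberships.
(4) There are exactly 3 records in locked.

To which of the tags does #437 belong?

#437: locked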